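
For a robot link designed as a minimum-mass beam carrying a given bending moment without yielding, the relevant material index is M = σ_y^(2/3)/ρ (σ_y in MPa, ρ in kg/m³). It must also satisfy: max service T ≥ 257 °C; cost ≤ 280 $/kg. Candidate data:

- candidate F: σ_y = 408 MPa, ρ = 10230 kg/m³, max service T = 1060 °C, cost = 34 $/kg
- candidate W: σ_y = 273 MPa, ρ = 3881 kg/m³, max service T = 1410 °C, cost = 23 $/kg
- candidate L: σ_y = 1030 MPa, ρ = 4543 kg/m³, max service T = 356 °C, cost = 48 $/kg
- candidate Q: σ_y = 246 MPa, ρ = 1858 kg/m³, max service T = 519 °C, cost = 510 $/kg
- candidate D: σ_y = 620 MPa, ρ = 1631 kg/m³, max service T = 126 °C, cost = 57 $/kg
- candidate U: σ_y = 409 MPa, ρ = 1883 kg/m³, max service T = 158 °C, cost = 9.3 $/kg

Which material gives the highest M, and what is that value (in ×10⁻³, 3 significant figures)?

candidate L, M = 22.4×10⁻³

Screen on constraints: max service T ≥ 257 °C; cost ≤ 280 $/kg. Survivors: candidate F, candidate W, candidate L.
Per-candidate index values:
  candidate L: M = 22.4×10⁻³
  candidate W: M = 10.8×10⁻³
  candidate F: M = 5.38×10⁻³
The maximum is for candidate L.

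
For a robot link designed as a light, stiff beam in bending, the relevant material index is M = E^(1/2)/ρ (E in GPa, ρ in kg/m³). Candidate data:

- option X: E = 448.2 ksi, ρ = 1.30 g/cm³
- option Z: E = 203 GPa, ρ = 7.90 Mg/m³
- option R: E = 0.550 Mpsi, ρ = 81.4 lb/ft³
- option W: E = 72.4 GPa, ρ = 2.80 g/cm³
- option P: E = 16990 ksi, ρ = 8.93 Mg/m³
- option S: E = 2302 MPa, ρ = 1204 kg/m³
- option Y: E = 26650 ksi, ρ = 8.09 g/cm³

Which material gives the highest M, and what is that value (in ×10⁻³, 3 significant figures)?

option W, M = 3.04×10⁻³

In SI units:
  option X: E = 3.090 GPa, ρ = 1300 kg/m³
  option Z: E = 203.0 GPa, ρ = 7900 kg/m³
  option R: E = 3.792 GPa, ρ = 1304 kg/m³
  option W: E = 72.40 GPa, ρ = 2800 kg/m³
  option P: E = 117.1 GPa, ρ = 8930 kg/m³
  option S: E = 2.302 GPa, ρ = 1204 kg/m³
  option Y: E = 183.7 GPa, ρ = 8090 kg/m³
  option W: M = 3.04×10⁻³
  option Z: M = 1.80×10⁻³
  option Y: M = 1.68×10⁻³
  option R: M = 1.49×10⁻³
  option X: M = 1.35×10⁻³
  option S: M = 1.26×10⁻³
  option P: M = 1.21×10⁻³
The maximum is for option W.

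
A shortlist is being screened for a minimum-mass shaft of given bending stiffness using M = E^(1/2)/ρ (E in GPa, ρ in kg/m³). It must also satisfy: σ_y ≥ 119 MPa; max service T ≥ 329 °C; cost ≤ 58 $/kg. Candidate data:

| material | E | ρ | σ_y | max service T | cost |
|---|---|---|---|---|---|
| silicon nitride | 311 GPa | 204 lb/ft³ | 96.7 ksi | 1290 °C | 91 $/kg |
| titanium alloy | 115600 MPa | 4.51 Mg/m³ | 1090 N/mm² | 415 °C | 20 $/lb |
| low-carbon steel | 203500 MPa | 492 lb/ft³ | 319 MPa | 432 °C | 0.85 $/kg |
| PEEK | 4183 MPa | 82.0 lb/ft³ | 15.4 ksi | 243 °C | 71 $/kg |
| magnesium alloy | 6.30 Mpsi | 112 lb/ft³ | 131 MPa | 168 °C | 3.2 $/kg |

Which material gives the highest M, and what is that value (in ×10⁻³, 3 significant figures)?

Screen on constraints: σ_y ≥ 119 MPa; max service T ≥ 329 °C; cost ≤ 58 $/kg. Survivors: titanium alloy, low-carbon steel.
Convert each candidate to consistent units, then evaluate M:
  titanium alloy: E = 115.6 GPa, ρ = 4510 kg/m³
  low-carbon steel: E = 203.5 GPa, ρ = 7881 kg/m³
  titanium alloy: M = 2.38×10⁻³
  low-carbon steel: M = 1.81×10⁻³
The maximum is for titanium alloy.

titanium alloy, M = 2.38×10⁻³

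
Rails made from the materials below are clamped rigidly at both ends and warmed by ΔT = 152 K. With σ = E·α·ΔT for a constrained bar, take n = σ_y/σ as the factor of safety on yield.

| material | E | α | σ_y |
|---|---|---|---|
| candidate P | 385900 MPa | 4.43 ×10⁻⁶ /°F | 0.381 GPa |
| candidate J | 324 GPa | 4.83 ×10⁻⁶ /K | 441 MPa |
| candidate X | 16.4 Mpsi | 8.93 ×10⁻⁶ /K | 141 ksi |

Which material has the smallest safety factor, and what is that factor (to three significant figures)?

candidate P, n = 0.815

Converting E to GPa, α to ×10⁻⁶/K, σ_y to MPa, then σ and n for each:
  candidate P: E = 385.9, α = 7.97, σ_y = 381.0 → σ = 468 MPa, n = 0.815
  candidate J: E = 324.0, α = 4.83, σ_y = 441.0 → σ = 238 MPa, n = 1.85
  candidate X: E = 113.1, α = 8.93, σ_y = 972.2 → σ = 153 MPa, n = 6.33
The minimum is candidate P at n = 0.815.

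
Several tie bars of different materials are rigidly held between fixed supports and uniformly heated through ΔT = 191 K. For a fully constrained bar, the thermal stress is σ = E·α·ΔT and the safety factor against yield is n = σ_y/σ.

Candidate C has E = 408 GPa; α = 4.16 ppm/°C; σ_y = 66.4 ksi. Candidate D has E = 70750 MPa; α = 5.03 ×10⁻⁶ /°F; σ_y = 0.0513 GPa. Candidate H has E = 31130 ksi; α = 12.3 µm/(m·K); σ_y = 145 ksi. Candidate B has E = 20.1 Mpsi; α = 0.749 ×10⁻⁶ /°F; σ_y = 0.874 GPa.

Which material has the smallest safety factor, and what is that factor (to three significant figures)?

Converting E to GPa, α to ×10⁻⁶/K, σ_y to MPa, then σ and n for each:
  candidate C: E = 408.0, α = 4.16, σ_y = 457.8 → σ = 324 MPa, n = 1.41
  candidate D: E = 70.75, α = 9.05, σ_y = 51.30 → σ = 122 MPa, n = 0.419
  candidate H: E = 214.6, α = 12.3, σ_y = 999.7 → σ = 504 MPa, n = 1.98
  candidate B: E = 138.6, α = 1.35, σ_y = 874.0 → σ = 35.7 MPa, n = 24.5
Smallest n: candidate D with n = 0.419.

candidate D, n = 0.419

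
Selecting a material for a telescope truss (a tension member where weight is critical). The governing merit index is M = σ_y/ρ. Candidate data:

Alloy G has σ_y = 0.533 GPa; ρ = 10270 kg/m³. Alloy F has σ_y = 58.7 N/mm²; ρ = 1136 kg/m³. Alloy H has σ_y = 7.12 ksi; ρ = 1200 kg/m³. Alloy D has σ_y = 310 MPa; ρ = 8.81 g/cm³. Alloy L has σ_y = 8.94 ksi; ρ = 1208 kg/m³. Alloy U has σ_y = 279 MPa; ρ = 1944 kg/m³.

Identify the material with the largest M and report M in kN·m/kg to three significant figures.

alloy U, M = 144 kN·m/kg

In SI units:
  alloy G: σ_y = 533.0 MPa, ρ = 10270 kg/m³
  alloy F: σ_y = 58.70 MPa, ρ = 1136 kg/m³
  alloy H: σ_y = 49.09 MPa, ρ = 1200 kg/m³
  alloy D: σ_y = 310.0 MPa, ρ = 8810 kg/m³
  alloy L: σ_y = 61.64 MPa, ρ = 1208 kg/m³
  alloy U: σ_y = 279.0 MPa, ρ = 1944 kg/m³
  alloy U: M = 144 kN·m/kg
  alloy G: M = 51.9 kN·m/kg
  alloy F: M = 51.7 kN·m/kg
  alloy L: M = 51.0 kN·m/kg
  alloy H: M = 40.9 kN·m/kg
  alloy D: M = 35.2 kN·m/kg
Alloy U has the largest M.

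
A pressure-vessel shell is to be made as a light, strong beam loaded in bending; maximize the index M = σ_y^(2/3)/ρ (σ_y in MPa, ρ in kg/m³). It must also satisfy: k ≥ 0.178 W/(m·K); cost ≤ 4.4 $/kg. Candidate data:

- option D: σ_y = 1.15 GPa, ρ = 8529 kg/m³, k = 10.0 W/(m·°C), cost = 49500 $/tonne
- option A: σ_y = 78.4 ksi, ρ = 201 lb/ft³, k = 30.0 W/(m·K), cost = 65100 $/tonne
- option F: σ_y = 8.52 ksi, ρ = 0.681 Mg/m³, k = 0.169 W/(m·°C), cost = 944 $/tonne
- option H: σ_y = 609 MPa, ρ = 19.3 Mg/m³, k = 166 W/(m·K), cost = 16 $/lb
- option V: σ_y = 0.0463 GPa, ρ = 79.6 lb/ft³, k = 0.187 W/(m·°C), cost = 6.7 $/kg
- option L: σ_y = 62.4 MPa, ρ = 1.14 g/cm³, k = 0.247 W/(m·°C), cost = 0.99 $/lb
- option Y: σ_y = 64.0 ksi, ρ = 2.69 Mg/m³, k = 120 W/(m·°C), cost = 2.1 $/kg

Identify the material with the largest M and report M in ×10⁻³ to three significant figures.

Screen on constraints: k ≥ 0.178 W/(m·K); cost ≤ 4.4 $/kg. Survivors: option L, option Y.
After converting to SI:
  option L: σ_y = 62.40 MPa, ρ = 1140 kg/m³
  option Y: σ_y = 441.3 MPa, ρ = 2690 kg/m³
  option Y: M = 21.5×10⁻³
  option L: M = 13.8×10⁻³
The maximum is for option Y.

option Y, M = 21.5×10⁻³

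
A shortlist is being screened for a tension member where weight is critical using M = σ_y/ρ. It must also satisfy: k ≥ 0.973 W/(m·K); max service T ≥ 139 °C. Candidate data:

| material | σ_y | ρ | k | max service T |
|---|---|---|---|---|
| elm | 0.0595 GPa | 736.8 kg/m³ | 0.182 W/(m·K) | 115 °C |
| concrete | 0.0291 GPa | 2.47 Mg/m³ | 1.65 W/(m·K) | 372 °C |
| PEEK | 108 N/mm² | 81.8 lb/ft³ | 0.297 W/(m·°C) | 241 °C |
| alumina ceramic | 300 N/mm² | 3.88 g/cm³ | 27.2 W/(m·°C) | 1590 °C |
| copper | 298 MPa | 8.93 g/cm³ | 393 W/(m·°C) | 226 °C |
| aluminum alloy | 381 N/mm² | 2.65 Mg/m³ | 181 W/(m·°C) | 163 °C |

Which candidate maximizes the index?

aluminum alloy

Screen on constraints: k ≥ 0.973 W/(m·K); max service T ≥ 139 °C. Survivors: concrete, alumina ceramic, copper, aluminum alloy.
In SI units:
  concrete: σ_y = 29.10 MPa, ρ = 2470 kg/m³
  alumina ceramic: σ_y = 300.0 MPa, ρ = 3880 kg/m³
  copper: σ_y = 298.0 MPa, ρ = 8930 kg/m³
  aluminum alloy: σ_y = 381.0 MPa, ρ = 2650 kg/m³
  aluminum alloy: M = 144 kN·m/kg
  alumina ceramic: M = 77.3 kN·m/kg
  copper: M = 33.4 kN·m/kg
  concrete: M = 11.8 kN·m/kg
Aluminum alloy ranks first.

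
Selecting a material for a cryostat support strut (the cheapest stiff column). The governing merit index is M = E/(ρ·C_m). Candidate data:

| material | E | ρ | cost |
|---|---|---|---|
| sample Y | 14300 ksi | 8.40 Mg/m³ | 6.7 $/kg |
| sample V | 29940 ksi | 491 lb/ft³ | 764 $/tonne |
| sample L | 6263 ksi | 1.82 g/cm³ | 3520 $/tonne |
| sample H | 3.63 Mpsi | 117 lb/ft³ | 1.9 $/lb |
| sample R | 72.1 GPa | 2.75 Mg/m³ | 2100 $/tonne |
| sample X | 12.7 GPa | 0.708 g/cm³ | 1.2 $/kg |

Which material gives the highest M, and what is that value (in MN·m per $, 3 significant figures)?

In SI units:
  sample Y: E = 98.60 GPa, ρ = 8400 kg/m³, cost = 6.700 $/kg
  sample V: E = 206.4 GPa, ρ = 7865 kg/m³, cost = 0.7640 $/kg
  sample L: E = 43.18 GPa, ρ = 1820 kg/m³, cost = 3.520 $/kg
  sample H: E = 25.03 GPa, ρ = 1874 kg/m³, cost = 4.189 $/kg
  sample R: E = 72.10 GPa, ρ = 2750 kg/m³, cost = 2.100 $/kg
  sample X: E = 12.70 GPa, ρ = 708.0 kg/m³, cost = 1.200 $/kg
  sample V: M = 34.4 MN·m per $
  sample X: M = 14.9 MN·m per $
  sample R: M = 12.5 MN·m per $
  sample L: M = 6.74 MN·m per $
  sample H: M = 3.19 MN·m per $
  sample Y: M = 1.75 MN·m per $
The maximum is for sample V.

sample V, M = 34.4 MN·m per $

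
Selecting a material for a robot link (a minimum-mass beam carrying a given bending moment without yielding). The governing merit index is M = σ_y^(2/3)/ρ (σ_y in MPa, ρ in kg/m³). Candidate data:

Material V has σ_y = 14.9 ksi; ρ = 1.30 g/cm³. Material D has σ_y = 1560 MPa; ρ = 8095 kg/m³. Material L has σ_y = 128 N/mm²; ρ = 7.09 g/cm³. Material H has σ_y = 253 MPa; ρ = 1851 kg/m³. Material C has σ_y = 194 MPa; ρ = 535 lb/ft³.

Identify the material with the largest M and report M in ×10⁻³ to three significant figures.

material H, M = 21.6×10⁻³

After converting to SI:
  material V: σ_y = 102.7 MPa, ρ = 1300 kg/m³
  material D: σ_y = 1560 MPa, ρ = 8095 kg/m³
  material L: σ_y = 128.0 MPa, ρ = 7090 kg/m³
  material H: σ_y = 253.0 MPa, ρ = 1851 kg/m³
  material C: σ_y = 194.0 MPa, ρ = 8570 kg/m³
  material H: M = 21.6×10⁻³
  material V: M = 16.9×10⁻³
  material D: M = 16.6×10⁻³
  material C: M = 3.91×10⁻³
  material L: M = 3.58×10⁻³
Material H ranks first.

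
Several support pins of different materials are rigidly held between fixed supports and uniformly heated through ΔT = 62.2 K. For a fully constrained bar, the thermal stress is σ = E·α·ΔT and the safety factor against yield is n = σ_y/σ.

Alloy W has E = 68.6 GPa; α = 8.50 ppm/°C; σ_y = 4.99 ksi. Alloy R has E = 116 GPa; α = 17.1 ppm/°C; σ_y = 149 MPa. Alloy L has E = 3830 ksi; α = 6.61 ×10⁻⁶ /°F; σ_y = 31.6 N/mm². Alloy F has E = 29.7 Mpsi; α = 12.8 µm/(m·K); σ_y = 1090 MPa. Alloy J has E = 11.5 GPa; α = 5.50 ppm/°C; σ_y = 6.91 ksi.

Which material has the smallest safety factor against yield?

alloy W

With everything in SI (GPa, ×10⁻⁶/K, MPa):
  alloy W: E = 68.60, α = 8.50, σ_y = 34.40 → σ = 36.3 MPa, n = 0.949
  alloy R: E = 116.0, α = 17.1, σ_y = 149.0 → σ = 123 MPa, n = 1.21
  alloy L: E = 26.41, α = 11.9, σ_y = 31.60 → σ = 19.5 MPa, n = 1.62
  alloy F: E = 204.8, α = 12.8, σ_y = 1090 → σ = 163 MPa, n = 6.69
  alloy J: E = 11.50, α = 5.50, σ_y = 47.64 → σ = 3.93 MPa, n = 12.1
The minimum is alloy W at n = 0.949.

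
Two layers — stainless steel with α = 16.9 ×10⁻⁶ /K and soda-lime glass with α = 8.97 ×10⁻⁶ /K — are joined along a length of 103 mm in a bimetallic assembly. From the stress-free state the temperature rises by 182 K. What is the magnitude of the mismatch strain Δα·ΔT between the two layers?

Δα = |16.9 − 8.97|×10⁻⁶/K = 7.93×10⁻⁶/K.
Mismatch strain = Δα·ΔT = 7.93×10⁻⁶ × 182.0 = 1.44×10⁻³.

1.44×10⁻³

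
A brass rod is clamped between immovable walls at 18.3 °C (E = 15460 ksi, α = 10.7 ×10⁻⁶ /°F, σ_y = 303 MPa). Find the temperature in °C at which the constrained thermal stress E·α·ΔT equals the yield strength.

166 °C

E = 15460 ksi = 106.6 GPa.
α = 10.7×10⁻⁶/°F × 9/5 = 19.3×10⁻⁶/K.
E·α·ΔT = 303.0 MPa ⇒ ΔT = 303.0 / (106.6×10³ × 19.3×10⁻⁶) = 147.6 K.
T = 18.3 + 147.6 = 165.9 °C.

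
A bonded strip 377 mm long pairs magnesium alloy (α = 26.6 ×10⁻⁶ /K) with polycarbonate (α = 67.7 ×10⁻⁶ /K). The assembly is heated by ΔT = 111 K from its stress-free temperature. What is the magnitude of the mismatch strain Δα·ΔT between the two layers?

Δα = |26.6 − 67.7|×10⁻⁶/K = 41.1×10⁻⁶/K.
Mismatch strain = Δα·ΔT = 41.1×10⁻⁶ × 111.0 = 4.56×10⁻³.

4.56×10⁻³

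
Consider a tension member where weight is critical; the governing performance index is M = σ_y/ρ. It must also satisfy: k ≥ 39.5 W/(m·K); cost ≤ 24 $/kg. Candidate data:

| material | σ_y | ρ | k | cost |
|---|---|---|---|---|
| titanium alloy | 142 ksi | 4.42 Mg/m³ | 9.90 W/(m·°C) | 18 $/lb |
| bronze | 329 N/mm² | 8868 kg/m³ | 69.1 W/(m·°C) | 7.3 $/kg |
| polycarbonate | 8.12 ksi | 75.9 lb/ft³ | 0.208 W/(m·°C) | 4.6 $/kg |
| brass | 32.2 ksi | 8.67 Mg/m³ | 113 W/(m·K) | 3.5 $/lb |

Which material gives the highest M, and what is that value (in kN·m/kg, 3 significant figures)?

Screen on constraints: k ≥ 39.5 W/(m·K); cost ≤ 24 $/kg. Survivors: bronze, brass.
Normalizing units and computing the index:
  bronze: σ_y = 329.0 MPa, ρ = 8868 kg/m³
  brass: σ_y = 222.0 MPa, ρ = 8670 kg/m³
  bronze: M = 37.1 kN·m/kg
  brass: M = 25.6 kN·m/kg
The maximum is for bronze.

bronze, M = 37.1 kN·m/kg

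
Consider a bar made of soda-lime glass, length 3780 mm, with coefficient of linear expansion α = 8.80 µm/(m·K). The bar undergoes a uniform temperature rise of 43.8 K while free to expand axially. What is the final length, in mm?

3781.5 mm

ΔL = α·L₀·ΔT = 8.80×10⁻⁶ × 3780 mm × 43.80 K = 1.46 mm.
L = L₀ + ΔL = 3780 + 1.46 = 3781.5 mm.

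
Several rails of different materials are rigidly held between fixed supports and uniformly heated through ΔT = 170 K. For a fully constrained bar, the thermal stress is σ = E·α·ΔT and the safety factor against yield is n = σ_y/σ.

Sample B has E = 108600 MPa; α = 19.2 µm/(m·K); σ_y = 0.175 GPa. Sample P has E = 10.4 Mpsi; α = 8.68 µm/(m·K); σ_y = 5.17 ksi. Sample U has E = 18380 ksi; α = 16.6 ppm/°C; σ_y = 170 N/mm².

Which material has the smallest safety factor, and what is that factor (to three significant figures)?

Converting E to GPa, α to ×10⁻⁶/K, σ_y to MPa, then σ and n for each:
  sample B: E = 108.6, α = 19.2, σ_y = 175.0 → σ = 354 MPa, n = 0.494
  sample P: E = 71.71, α = 8.68, σ_y = 35.65 → σ = 106 MPa, n = 0.337
  sample U: E = 126.7, α = 16.6, σ_y = 170.0 → σ = 358 MPa, n = 0.475
The minimum is sample P at n = 0.337.

sample P, n = 0.337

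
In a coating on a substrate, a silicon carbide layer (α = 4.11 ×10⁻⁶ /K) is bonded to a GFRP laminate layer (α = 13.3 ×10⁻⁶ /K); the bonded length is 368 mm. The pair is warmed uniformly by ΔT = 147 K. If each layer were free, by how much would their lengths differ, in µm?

Δα = |4.11 − 13.3|×10⁻⁶/K = 9.19×10⁻⁶/K.
ΔL_mismatch = Δα·L·ΔT = 9.19×10⁻⁶ × 368.0 mm × 147.0 K = 497 µm.

497 µm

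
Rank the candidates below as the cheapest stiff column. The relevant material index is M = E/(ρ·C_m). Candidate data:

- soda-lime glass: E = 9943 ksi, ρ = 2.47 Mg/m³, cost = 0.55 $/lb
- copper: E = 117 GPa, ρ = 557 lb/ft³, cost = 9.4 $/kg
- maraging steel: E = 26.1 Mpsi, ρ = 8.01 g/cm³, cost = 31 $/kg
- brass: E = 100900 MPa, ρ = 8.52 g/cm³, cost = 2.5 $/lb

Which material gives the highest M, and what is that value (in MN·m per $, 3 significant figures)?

Normalizing units and computing the index:
  soda-lime glass: E = 68.55 GPa, ρ = 2470 kg/m³, cost = 1.213 $/kg
  copper: E = 117.0 GPa, ρ = 8922 kg/m³, cost = 9.400 $/kg
  maraging steel: E = 180.0 GPa, ρ = 8010 kg/m³, cost = 31.00 $/kg
  brass: E = 100.9 GPa, ρ = 8520 kg/m³, cost = 5.511 $/kg
  soda-lime glass: M = 22.9 MN·m per $
  brass: M = 2.15 MN·m per $
  copper: M = 1.40 MN·m per $
  maraging steel: M = 0.725 MN·m per $
The maximum is for soda-lime glass.

soda-lime glass, M = 22.9 MN·m per $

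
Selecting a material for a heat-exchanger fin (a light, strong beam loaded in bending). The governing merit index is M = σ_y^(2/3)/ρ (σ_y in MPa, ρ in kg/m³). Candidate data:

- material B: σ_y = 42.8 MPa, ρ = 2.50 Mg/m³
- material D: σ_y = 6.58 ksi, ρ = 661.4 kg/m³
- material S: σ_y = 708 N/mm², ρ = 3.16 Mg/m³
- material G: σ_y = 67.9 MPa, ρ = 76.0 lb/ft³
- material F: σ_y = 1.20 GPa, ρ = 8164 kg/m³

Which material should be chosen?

In SI units:
  material B: σ_y = 42.80 MPa, ρ = 2500 kg/m³
  material D: σ_y = 45.37 MPa, ρ = 661.4 kg/m³
  material S: σ_y = 708.0 MPa, ρ = 3160 kg/m³
  material G: σ_y = 67.90 MPa, ρ = 1217 kg/m³
  material F: σ_y = 1200 MPa, ρ = 8164 kg/m³
  material S: M = 25.1×10⁻³
  material D: M = 19.2×10⁻³
  material F: M = 13.8×10⁻³
  material G: M = 13.7×10⁻³
  material B: M = 4.89×10⁻³
The maximum is for material S.

material S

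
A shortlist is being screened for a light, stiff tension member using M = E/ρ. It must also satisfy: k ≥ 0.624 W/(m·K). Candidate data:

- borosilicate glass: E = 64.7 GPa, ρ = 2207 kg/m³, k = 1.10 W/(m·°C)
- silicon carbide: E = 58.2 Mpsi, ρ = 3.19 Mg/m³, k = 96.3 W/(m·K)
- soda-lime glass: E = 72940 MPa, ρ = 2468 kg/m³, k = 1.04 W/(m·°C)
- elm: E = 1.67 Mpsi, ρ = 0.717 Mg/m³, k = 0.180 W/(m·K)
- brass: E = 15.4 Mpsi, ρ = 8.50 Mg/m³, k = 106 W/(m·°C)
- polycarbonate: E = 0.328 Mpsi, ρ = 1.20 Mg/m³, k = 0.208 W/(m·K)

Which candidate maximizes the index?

silicon carbide

Screen on constraints: k ≥ 0.624 W/(m·K). Survivors: borosilicate glass, silicon carbide, soda-lime glass, brass.
After converting to SI:
  borosilicate glass: E = 64.70 GPa, ρ = 2207 kg/m³
  silicon carbide: E = 401.3 GPa, ρ = 3190 kg/m³
  soda-lime glass: E = 72.94 GPa, ρ = 2468 kg/m³
  brass: E = 106.2 GPa, ρ = 8500 kg/m³
  silicon carbide: M = 126 MN·m/kg
  soda-lime glass: M = 29.6 MN·m/kg
  borosilicate glass: M = 29.3 MN·m/kg
  brass: M = 12.5 MN·m/kg
Highest index: silicon carbide.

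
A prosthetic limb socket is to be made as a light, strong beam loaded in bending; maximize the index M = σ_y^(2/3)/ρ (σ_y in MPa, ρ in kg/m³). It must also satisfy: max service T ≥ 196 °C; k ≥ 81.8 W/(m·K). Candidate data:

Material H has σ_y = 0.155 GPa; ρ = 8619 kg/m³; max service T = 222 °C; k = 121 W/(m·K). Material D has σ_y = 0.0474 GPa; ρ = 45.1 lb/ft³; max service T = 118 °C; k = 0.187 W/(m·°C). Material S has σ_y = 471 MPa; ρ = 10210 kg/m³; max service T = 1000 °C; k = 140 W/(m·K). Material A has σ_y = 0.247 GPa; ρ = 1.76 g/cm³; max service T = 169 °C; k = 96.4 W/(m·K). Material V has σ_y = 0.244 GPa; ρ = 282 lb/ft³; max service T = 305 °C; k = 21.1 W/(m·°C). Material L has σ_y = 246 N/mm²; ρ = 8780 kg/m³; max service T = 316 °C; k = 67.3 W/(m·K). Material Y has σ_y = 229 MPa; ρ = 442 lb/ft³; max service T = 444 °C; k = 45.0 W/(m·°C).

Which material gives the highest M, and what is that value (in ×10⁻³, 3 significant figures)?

material S, M = 5.93×10⁻³

Screen on constraints: max service T ≥ 196 °C; k ≥ 81.8 W/(m·K). Survivors: material H, material S.
After converting to SI:
  material H: σ_y = 155.0 MPa, ρ = 8619 kg/m³
  material S: σ_y = 471.0 MPa, ρ = 10210 kg/m³
  material S: M = 5.93×10⁻³
  material H: M = 3.35×10⁻³
The maximum is for material S.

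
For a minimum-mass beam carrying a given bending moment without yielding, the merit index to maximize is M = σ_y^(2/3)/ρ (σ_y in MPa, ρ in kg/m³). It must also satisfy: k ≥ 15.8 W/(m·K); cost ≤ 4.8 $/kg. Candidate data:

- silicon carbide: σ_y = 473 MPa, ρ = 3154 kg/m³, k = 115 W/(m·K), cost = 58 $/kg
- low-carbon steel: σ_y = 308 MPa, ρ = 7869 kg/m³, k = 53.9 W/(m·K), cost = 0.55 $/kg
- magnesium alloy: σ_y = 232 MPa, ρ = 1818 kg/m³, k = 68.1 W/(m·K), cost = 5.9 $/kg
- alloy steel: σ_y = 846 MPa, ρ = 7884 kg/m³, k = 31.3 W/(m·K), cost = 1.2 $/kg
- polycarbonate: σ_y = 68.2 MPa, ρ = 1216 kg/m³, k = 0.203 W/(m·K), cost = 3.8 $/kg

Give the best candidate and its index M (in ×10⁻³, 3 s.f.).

Screen on constraints: k ≥ 15.8 W/(m·K); cost ≤ 4.8 $/kg. Survivors: low-carbon steel, alloy steel.
Per-candidate index values:
  alloy steel: M = 11.3×10⁻³
  low-carbon steel: M = 5.80×10⁻³
Alloy steel has the largest M.

alloy steel, M = 11.3×10⁻³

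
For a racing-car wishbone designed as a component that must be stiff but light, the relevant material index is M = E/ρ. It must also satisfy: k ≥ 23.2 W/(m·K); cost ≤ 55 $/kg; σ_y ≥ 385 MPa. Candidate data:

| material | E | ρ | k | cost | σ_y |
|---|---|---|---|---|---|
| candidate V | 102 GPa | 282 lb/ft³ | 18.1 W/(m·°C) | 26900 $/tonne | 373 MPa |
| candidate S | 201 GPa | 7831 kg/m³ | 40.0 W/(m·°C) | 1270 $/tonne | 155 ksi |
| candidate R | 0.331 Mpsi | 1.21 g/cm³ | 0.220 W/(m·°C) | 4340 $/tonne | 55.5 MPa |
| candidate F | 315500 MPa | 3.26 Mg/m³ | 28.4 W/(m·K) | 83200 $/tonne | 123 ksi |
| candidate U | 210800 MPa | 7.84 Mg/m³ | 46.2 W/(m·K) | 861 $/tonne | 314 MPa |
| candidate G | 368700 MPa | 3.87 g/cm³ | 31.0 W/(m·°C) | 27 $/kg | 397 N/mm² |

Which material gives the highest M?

Screen on constraints: k ≥ 23.2 W/(m·K); cost ≤ 55 $/kg; σ_y ≥ 385 MPa. Survivors: candidate S, candidate G.
In SI units:
  candidate S: E = 201.0 GPa, ρ = 7831 kg/m³
  candidate G: E = 368.7 GPa, ρ = 3870 kg/m³
  candidate G: M = 95.3 MN·m/kg
  candidate S: M = 25.7 MN·m/kg
The maximum is for candidate G.

candidate G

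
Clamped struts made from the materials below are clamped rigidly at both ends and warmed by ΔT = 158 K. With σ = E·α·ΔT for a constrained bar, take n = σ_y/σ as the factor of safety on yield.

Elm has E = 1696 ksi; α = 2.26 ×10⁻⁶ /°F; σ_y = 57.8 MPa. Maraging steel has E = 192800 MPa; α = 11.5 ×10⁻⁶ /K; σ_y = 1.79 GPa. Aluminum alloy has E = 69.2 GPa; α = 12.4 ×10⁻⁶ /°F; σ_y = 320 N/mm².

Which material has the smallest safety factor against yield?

aluminum alloy

In consistent units (E in GPa, α in ×10⁻⁶/K, σ_y in MPa):
  elm: E = 11.69, α = 4.07, σ_y = 57.80 → σ = 7.52 MPa, n = 7.69
  maraging steel: E = 192.8, α = 11.5, σ_y = 1790 → σ = 350 MPa, n = 5.11
  aluminum alloy: E = 69.20, α = 22.3, σ_y = 320.0 → σ = 244 MPa, n = 1.31
Aluminum alloy has the lowest safety factor, n = 1.31.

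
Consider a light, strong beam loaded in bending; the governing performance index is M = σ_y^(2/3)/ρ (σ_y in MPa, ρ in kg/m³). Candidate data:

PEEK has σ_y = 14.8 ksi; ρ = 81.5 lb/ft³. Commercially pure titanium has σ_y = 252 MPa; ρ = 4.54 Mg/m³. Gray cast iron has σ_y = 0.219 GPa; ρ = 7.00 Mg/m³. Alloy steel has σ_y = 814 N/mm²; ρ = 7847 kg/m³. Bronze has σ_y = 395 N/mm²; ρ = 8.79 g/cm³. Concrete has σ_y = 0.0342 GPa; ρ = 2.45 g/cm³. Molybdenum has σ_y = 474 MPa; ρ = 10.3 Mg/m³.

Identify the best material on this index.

After converting to SI:
  PEEK: σ_y = 102.0 MPa, ρ = 1306 kg/m³
  commercially pure titanium: σ_y = 252.0 MPa, ρ = 4540 kg/m³
  gray cast iron: σ_y = 219.0 MPa, ρ = 7000 kg/m³
  alloy steel: σ_y = 814.0 MPa, ρ = 7847 kg/m³
  bronze: σ_y = 395.0 MPa, ρ = 8790 kg/m³
  concrete: σ_y = 34.20 MPa, ρ = 2450 kg/m³
  molybdenum: σ_y = 474.0 MPa, ρ = 10300 kg/m³
  PEEK: M = 16.7×10⁻³
  alloy steel: M = 11.1×10⁻³
  commercially pure titanium: M = 8.79×10⁻³
  bronze: M = 6.12×10⁻³
  molybdenum: M = 5.90×10⁻³
  gray cast iron: M = 5.19×10⁻³
  concrete: M = 4.30×10⁻³
The maximum is for PEEK.

PEEK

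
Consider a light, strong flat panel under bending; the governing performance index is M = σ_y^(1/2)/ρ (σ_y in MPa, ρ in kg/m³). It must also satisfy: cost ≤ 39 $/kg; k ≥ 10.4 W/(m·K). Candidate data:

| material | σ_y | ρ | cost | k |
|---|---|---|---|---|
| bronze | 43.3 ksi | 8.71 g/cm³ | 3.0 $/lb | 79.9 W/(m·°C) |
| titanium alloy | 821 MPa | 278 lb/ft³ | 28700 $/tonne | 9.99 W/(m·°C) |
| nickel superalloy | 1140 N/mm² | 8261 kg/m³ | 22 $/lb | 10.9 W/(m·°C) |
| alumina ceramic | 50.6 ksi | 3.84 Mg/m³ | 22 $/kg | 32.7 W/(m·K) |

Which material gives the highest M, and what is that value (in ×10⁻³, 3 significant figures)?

Screen on constraints: cost ≤ 39 $/kg; k ≥ 10.4 W/(m·K). Survivors: bronze, alumina ceramic.
In SI units:
  bronze: σ_y = 298.5 MPa, ρ = 8710 kg/m³
  alumina ceramic: σ_y = 348.9 MPa, ρ = 3840 kg/m³
  alumina ceramic: M = 4.86×10⁻³
  bronze: M = 1.98×10⁻³
The maximum is for alumina ceramic.

alumina ceramic, M = 4.86×10⁻³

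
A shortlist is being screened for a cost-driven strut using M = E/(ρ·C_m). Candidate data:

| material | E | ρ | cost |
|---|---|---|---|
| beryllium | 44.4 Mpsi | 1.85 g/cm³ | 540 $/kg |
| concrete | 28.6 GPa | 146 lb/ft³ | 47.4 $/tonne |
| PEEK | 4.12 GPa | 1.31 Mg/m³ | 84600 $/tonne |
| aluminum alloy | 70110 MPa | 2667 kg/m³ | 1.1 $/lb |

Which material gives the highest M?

Convert each candidate to consistent units, then evaluate M:
  beryllium: E = 306.1 GPa, ρ = 1850 kg/m³, cost = 540.0 $/kg
  concrete: E = 28.60 GPa, ρ = 2339 kg/m³, cost = 0.04740 $/kg
  PEEK: E = 4.120 GPa, ρ = 1310 kg/m³, cost = 84.60 $/kg
  aluminum alloy: E = 70.11 GPa, ρ = 2667 kg/m³, cost = 2.425 $/kg
  concrete: M = 258 MN·m per $
  aluminum alloy: M = 10.8 MN·m per $
  beryllium: M = 0.306 MN·m per $
  PEEK: M = 0.0372 MN·m per $
Concrete ranks first.

concrete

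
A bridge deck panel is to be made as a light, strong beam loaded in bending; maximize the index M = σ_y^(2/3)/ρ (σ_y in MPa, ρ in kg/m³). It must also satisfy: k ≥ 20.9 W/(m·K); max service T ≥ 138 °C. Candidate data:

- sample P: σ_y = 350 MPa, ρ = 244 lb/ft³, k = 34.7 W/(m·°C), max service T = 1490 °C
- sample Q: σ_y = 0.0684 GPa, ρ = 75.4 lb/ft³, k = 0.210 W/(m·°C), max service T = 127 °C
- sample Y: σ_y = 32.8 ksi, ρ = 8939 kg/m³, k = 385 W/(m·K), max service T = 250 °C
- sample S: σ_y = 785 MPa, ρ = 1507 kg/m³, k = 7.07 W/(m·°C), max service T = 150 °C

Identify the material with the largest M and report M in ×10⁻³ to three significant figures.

sample P, M = 12.7×10⁻³

Screen on constraints: k ≥ 20.9 W/(m·K); max service T ≥ 138 °C. Survivors: sample P, sample Y.
In SI units:
  sample P: σ_y = 350.0 MPa, ρ = 3909 kg/m³
  sample Y: σ_y = 226.1 MPa, ρ = 8939 kg/m³
  sample P: M = 12.7×10⁻³
  sample Y: M = 4.15×10⁻³
Highest index: sample P.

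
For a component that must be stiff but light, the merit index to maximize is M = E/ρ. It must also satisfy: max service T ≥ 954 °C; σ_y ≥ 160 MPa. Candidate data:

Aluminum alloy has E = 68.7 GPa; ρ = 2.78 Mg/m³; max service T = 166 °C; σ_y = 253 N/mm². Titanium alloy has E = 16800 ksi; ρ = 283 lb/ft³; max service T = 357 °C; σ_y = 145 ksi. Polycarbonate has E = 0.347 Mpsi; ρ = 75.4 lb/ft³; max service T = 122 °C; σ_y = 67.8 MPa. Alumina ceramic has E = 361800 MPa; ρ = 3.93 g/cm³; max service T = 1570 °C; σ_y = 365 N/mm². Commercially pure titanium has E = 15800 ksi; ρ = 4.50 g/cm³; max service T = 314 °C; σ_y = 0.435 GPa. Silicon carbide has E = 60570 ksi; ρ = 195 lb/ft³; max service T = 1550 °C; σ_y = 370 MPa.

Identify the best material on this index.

silicon carbide

Screen on constraints: max service T ≥ 954 °C; σ_y ≥ 160 MPa. Survivors: alumina ceramic, silicon carbide.
Convert each candidate to consistent units, then evaluate M:
  alumina ceramic: E = 361.8 GPa, ρ = 3930 kg/m³
  silicon carbide: E = 417.6 GPa, ρ = 3124 kg/m³
  silicon carbide: M = 134 MN·m/kg
  alumina ceramic: M = 92.1 MN·m/kg
Silicon carbide has the largest M.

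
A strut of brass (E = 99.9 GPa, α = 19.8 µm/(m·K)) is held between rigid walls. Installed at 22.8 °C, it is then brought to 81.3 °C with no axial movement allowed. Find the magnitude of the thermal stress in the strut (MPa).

ΔT = 58.50 K. Constrained thermal stress σ = E·α·ΔT = 99.90×10³ MPa × 19.8×10⁻⁶ × 58.50 = 116 MPa (compressive).

116 MPa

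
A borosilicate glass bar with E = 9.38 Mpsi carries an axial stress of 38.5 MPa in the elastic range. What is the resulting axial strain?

5.95×10⁻⁴

E = 9.38 Mpsi = 64.67 GPa = 64670 MPa.
ε = σ/E = 38.5 / 64670 = 5.95×10⁻⁴.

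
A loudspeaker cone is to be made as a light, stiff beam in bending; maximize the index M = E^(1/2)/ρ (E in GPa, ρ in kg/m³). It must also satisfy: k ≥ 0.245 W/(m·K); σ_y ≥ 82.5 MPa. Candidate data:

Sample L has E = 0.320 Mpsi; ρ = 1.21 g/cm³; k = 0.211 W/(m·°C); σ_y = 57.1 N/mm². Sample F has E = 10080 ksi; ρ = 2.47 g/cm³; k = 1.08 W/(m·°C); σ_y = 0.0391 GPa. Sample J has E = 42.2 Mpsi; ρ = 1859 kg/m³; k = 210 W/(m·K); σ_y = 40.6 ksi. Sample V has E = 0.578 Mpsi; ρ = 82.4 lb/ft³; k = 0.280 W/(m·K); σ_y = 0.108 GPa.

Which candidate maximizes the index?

sample J

Screen on constraints: k ≥ 0.245 W/(m·K); σ_y ≥ 82.5 MPa. Survivors: sample J, sample V.
Putting every candidate on a common basis:
  sample J: E = 291.0 GPa, ρ = 1859 kg/m³
  sample V: E = 3.985 GPa, ρ = 1320 kg/m³
  sample J: M = 9.18×10⁻³
  sample V: M = 1.51×10⁻³
Highest index: sample J.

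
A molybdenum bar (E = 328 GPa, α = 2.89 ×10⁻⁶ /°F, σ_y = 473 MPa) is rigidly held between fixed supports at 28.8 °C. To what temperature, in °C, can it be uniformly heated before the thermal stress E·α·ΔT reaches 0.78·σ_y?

245 °C

α = 2.89×10⁻⁶/°F × 9/5 = 5.20×10⁻⁶/K.
E·α·ΔT = 368.9 MPa ⇒ ΔT = 368.9 / (328.0×10³ × 5.20×10⁻⁶) = 216.2 K.
T = 28.8 + 216.2 = 245.0 °C.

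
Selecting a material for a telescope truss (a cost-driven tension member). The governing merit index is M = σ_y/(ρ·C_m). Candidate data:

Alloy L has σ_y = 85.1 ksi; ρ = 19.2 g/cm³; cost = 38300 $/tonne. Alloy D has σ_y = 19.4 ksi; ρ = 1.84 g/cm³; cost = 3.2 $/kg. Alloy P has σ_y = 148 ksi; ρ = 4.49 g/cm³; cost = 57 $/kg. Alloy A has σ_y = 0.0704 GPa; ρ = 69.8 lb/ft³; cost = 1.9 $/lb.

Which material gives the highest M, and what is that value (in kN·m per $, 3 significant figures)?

Normalizing units and computing the index:
  alloy L: σ_y = 586.7 MPa, ρ = 19200 kg/m³, cost = 38.30 $/kg
  alloy D: σ_y = 133.8 MPa, ρ = 1840 kg/m³, cost = 3.200 $/kg
  alloy P: σ_y = 1020 MPa, ρ = 4490 kg/m³, cost = 57.00 $/kg
  alloy A: σ_y = 70.40 MPa, ρ = 1118 kg/m³, cost = 4.189 $/kg
  alloy D: M = 22.7 kN·m per $
  alloy A: M = 15.0 kN·m per $
  alloy P: M = 3.99 kN·m per $
  alloy L: M = 0.798 kN·m per $
The maximum is for alloy D.

alloy D, M = 22.7 kN·m per $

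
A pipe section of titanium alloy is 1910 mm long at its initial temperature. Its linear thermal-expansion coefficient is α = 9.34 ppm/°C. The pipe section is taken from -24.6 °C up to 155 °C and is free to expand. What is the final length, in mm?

1913.2 mm

ΔT = 155 − (-24.6) = 179.6 K.
ΔL = α·L₀·ΔT = 9.34×10⁻⁶ × 1910 mm × 179.6 K = 3.20 mm.
L = L₀ + ΔL = 1910 + 3.20 = 1913.2 mm.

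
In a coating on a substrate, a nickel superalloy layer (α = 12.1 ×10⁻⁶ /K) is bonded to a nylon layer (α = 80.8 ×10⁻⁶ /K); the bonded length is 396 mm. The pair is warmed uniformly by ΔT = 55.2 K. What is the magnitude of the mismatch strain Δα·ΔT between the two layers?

Δα = |12.1 − 80.8|×10⁻⁶/K = 68.7×10⁻⁶/K.
Mismatch strain = Δα·ΔT = 68.7×10⁻⁶ × 55.2 = 3.79×10⁻³.

3.79×10⁻³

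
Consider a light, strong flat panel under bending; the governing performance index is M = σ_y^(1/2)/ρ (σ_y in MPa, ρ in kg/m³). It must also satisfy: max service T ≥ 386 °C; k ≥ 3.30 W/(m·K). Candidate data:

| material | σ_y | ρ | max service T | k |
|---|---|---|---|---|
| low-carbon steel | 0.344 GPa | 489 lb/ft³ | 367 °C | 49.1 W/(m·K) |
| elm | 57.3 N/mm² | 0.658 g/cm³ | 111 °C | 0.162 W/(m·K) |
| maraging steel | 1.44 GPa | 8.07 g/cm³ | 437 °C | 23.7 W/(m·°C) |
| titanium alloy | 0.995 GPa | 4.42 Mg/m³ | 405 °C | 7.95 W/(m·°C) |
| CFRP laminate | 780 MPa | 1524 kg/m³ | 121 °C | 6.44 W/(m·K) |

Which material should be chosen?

titanium alloy

Screen on constraints: max service T ≥ 386 °C; k ≥ 3.30 W/(m·K). Survivors: maraging steel, titanium alloy.
After converting to SI:
  maraging steel: σ_y = 1440 MPa, ρ = 8070 kg/m³
  titanium alloy: σ_y = 995.0 MPa, ρ = 4420 kg/m³
  titanium alloy: M = 7.14×10⁻³
  maraging steel: M = 4.70×10⁻³
Titanium alloy ranks first.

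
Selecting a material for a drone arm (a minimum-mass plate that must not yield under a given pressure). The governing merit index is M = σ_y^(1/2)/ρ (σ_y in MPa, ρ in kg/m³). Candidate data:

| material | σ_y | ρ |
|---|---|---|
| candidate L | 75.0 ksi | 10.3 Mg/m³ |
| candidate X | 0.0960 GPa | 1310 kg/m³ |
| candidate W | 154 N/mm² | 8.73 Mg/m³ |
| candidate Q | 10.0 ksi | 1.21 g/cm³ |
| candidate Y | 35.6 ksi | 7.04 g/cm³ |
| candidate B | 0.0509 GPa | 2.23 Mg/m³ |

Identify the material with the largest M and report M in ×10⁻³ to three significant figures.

Convert each candidate to consistent units, then evaluate M:
  candidate L: σ_y = 517.1 MPa, ρ = 10300 kg/m³
  candidate X: σ_y = 96.00 MPa, ρ = 1310 kg/m³
  candidate W: σ_y = 154.0 MPa, ρ = 8730 kg/m³
  candidate Q: σ_y = 68.95 MPa, ρ = 1210 kg/m³
  candidate Y: σ_y = 245.5 MPa, ρ = 7040 kg/m³
  candidate B: σ_y = 50.90 MPa, ρ = 2230 kg/m³
  candidate X: M = 7.48×10⁻³
  candidate Q: M = 6.86×10⁻³
  candidate B: M = 3.20×10⁻³
  candidate Y: M = 2.23×10⁻³
  candidate L: M = 2.21×10⁻³
  candidate W: M = 1.42×10⁻³
Candidate X has the largest M.

candidate X, M = 7.48×10⁻³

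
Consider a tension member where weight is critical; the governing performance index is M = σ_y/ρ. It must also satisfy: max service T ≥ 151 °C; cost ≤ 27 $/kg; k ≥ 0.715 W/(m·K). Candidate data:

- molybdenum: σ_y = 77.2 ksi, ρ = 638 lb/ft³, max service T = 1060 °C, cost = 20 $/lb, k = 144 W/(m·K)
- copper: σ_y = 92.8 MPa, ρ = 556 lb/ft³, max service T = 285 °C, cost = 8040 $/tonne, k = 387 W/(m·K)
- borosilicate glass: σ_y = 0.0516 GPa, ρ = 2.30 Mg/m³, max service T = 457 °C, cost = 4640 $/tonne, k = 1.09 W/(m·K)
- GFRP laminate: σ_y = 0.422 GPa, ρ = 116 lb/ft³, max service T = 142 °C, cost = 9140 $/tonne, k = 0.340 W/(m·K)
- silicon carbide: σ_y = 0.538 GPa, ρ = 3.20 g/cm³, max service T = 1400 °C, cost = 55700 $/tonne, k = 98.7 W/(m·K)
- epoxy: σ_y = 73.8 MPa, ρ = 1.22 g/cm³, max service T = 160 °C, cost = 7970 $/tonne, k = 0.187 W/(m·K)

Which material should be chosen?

borosilicate glass

Screen on constraints: max service T ≥ 151 °C; cost ≤ 27 $/kg; k ≥ 0.715 W/(m·K). Survivors: copper, borosilicate glass.
Normalizing units and computing the index:
  copper: σ_y = 92.80 MPa, ρ = 8906 kg/m³
  borosilicate glass: σ_y = 51.60 MPa, ρ = 2300 kg/m³
  borosilicate glass: M = 22.4 kN·m/kg
  copper: M = 10.4 kN·m/kg
The maximum is for borosilicate glass.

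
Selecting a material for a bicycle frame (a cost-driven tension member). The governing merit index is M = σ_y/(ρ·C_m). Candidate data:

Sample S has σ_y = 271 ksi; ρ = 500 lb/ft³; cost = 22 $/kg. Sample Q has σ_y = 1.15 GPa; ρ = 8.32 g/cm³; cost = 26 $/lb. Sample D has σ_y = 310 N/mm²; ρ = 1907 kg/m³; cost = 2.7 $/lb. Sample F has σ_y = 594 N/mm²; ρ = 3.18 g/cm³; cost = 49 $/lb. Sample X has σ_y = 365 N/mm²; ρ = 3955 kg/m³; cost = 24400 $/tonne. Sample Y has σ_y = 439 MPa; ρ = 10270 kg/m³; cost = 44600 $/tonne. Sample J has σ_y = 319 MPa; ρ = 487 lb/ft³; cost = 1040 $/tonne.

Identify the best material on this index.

In SI units:
  sample S: σ_y = 1868 MPa, ρ = 8009 kg/m³, cost = 22.00 $/kg
  sample Q: σ_y = 1150 MPa, ρ = 8320 kg/m³, cost = 57.32 $/kg
  sample D: σ_y = 310.0 MPa, ρ = 1907 kg/m³, cost = 5.952 $/kg
  sample F: σ_y = 594.0 MPa, ρ = 3180 kg/m³, cost = 108.0 $/kg
  sample X: σ_y = 365.0 MPa, ρ = 3955 kg/m³, cost = 24.40 $/kg
  sample Y: σ_y = 439.0 MPa, ρ = 10270 kg/m³, cost = 44.60 $/kg
  sample J: σ_y = 319.0 MPa, ρ = 7801 kg/m³, cost = 1.040 $/kg
  sample J: M = 39.3 kN·m per $
  sample D: M = 27.3 kN·m per $
  sample S: M = 10.6 kN·m per $
  sample X: M = 3.78 kN·m per $
  sample Q: M = 2.41 kN·m per $
  sample F: M = 1.73 kN·m per $
  sample Y: M = 0.958 kN·m per $
The maximum is for sample J.

sample J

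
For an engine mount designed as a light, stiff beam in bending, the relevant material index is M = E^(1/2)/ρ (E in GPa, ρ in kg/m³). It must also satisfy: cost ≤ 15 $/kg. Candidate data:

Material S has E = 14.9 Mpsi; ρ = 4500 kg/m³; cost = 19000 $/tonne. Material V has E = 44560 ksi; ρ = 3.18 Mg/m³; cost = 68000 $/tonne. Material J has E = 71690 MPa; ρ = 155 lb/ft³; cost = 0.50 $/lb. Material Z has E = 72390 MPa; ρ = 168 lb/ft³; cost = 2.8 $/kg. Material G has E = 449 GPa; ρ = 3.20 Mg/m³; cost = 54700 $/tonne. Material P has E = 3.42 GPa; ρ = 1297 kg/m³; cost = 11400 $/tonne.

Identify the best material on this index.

material J

Screen on constraints: cost ≤ 15 $/kg. Survivors: material J, material Z, material P.
Normalizing units and computing the index:
  material J: E = 71.69 GPa, ρ = 2483 kg/m³
  material Z: E = 72.39 GPa, ρ = 2691 kg/m³
  material P: E = 3.420 GPa, ρ = 1297 kg/m³
  material J: M = 3.41×10⁻³
  material Z: M = 3.16×10⁻³
  material P: M = 1.43×10⁻³
Highest index: material J.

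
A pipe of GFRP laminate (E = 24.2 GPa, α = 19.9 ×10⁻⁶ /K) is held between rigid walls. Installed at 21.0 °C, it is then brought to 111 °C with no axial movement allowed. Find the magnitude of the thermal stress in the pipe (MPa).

43.3 MPa

ΔT = 90.00 K. Constrained thermal stress σ = E·α·ΔT = 24.20×10³ MPa × 19.9×10⁻⁶ × 90.00 = 43.3 MPa (compressive).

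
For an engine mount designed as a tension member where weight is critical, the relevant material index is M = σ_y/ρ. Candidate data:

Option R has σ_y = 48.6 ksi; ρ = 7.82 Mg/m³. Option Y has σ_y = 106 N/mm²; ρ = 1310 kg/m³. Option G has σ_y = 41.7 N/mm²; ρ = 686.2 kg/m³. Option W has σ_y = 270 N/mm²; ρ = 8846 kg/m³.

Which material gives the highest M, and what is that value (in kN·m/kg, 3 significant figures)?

Normalizing units and computing the index:
  option R: σ_y = 335.1 MPa, ρ = 7820 kg/m³
  option Y: σ_y = 106.0 MPa, ρ = 1310 kg/m³
  option G: σ_y = 41.70 MPa, ρ = 686.2 kg/m³
  option W: σ_y = 270.0 MPa, ρ = 8846 kg/m³
  option Y: M = 80.9 kN·m/kg
  option G: M = 60.8 kN·m/kg
  option R: M = 42.8 kN·m/kg
  option W: M = 30.5 kN·m/kg
The maximum is for option Y.

option Y, M = 80.9 kN·m/kg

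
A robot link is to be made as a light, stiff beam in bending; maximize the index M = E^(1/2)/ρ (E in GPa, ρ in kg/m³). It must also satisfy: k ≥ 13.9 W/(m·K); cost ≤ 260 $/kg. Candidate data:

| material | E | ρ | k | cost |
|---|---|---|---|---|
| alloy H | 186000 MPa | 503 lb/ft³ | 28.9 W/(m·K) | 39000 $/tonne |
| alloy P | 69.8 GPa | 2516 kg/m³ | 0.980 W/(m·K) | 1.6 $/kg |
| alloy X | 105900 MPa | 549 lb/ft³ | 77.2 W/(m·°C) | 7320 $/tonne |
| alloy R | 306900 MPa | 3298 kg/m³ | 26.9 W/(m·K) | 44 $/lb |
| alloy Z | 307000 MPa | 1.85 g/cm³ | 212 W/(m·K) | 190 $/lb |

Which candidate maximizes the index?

alloy R

Screen on constraints: k ≥ 13.9 W/(m·K); cost ≤ 260 $/kg. Survivors: alloy H, alloy X, alloy R.
After converting to SI:
  alloy H: E = 186.0 GPa, ρ = 8057 kg/m³
  alloy X: E = 105.9 GPa, ρ = 8794 kg/m³
  alloy R: E = 306.9 GPa, ρ = 3298 kg/m³
  alloy R: M = 5.31×10⁻³
  alloy H: M = 1.69×10⁻³
  alloy X: M = 1.17×10⁻³
Highest index: alloy R.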